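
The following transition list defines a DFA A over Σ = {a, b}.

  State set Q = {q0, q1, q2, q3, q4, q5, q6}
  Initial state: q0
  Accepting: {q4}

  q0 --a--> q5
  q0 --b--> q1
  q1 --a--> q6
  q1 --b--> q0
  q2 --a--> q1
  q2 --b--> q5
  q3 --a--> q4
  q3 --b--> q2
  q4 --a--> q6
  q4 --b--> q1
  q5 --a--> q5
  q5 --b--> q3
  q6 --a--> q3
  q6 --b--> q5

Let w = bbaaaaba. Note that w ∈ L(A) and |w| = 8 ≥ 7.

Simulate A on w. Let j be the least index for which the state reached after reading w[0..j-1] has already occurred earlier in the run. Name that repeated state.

q0

State sequence: q0 -b-> q1 -b-> q0 -a-> q5 -a-> q5 -a-> q5 -a-> q5 -b-> q3 -a-> q4
First repeat at step 2: q0 was already visited.

The earliest repeat is at step j = 2: A is in q0, which it already visited at step i = 0.
With |Q| = 7, pigeonhole forces a state repeat no later than step 7; the substring read between the first and second visits to that state can be pumped.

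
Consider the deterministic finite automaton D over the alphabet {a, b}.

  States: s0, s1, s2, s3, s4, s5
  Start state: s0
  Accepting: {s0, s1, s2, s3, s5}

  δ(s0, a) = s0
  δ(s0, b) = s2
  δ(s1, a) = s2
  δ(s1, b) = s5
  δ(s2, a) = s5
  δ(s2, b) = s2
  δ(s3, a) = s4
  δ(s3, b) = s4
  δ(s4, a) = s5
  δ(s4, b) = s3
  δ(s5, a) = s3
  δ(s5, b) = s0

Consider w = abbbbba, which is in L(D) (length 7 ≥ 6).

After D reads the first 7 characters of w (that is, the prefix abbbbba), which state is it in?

s5

State sequence: s0 -a-> s0 -b-> s2 -b-> s2 -b-> s2 -b-> s2 -b-> s2 -a-> s5

After reading 7 characters, D is in state s5.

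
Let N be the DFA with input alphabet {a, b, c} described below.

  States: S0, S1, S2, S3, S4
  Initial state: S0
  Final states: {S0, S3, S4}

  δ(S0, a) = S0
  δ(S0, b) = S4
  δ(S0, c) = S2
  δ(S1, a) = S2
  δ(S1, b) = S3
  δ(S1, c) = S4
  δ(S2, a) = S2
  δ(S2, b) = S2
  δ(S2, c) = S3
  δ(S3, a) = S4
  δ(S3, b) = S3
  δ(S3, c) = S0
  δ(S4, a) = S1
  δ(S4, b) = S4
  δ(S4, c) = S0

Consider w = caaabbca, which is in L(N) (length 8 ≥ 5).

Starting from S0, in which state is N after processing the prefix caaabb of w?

S2

Run of N on the first 6 characters of w = c a a a b b:
  step 0: S0  (start)
  step 1: S2  (read c: S0→S2)
  step 2: S2  (read a: S2→S2)
  step 3: S2  (read a: S2→S2)
  step 4: S2  (read a: S2→S2)
  step 5: S2  (read b: S2→S2)
  step 6: S2  (read b: S2→S2)

After reading 6 characters, N is in state S2.
(This kind of state-tracing is the core of the pumping-lemma construction: with 5 states, pigeonhole forces a repeat within the first 5 steps.)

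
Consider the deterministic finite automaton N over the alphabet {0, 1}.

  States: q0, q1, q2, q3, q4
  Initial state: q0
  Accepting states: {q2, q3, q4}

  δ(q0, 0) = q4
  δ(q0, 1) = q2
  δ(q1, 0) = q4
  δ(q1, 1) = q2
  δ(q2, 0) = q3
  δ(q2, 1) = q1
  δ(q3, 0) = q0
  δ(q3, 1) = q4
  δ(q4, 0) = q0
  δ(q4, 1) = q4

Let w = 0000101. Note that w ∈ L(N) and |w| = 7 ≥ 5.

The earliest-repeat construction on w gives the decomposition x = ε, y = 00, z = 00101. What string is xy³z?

00000000101

xy^3z = ε·00·00·00·00101 = 00000000101.
Reading y = 00 takes N from q0 back to q0, so after x·y·y·y the machine is still in q0, and z then leads to the accepting state q4. Hence 00000000101 ∈ L(N).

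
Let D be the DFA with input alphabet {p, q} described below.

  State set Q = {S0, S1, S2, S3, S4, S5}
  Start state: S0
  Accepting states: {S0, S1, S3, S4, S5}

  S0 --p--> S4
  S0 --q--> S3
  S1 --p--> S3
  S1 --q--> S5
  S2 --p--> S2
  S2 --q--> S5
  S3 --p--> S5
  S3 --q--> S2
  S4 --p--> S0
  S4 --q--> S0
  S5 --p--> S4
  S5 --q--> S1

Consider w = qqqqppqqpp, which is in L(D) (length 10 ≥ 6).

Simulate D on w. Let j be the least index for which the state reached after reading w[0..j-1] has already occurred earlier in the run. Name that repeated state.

S3

Run of D on w = q q q q p p q q p p:
  step 0: S0  (start)
  step 1: S3  (read q: S0→S3)
  step 2: S2  (read q: S3→S2)
  step 3: S5  (read q: S2→S5)
  step 4: S1  (read q: S5→S1)
  step 5: S3  (read p: S1→S3)   ← first repeat (S3 seen earlier)
  step 6: S5  (read p: S3→S5)
  step 7: S1  (read q: S5→S1)
  step 8: S5  (read q: S1→S5)
  step 9: S4  (read p: S5→S4)
  step 10: S0  (read p: S4→S0)

The earliest repeat is at step j = 5: D is in S3, which it already visited at step i = 1.
The DFA has 6 states, so the proof of the pumping lemma guarantees a repeated state among the first 6+1 visited; the segment between the two visits is the pumpable y.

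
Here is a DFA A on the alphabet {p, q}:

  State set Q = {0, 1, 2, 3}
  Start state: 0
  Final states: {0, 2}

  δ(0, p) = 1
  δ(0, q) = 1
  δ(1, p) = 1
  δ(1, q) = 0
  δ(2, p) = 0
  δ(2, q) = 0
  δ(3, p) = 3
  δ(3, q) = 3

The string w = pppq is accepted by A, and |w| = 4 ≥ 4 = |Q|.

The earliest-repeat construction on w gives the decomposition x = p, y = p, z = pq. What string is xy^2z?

xy^2z = p·p·p·pq = ppppq.
Reading y = p takes A from 1 back to 1, so after x·y·y the machine is still in 1, and z then leads to the accepting state 0. Hence ppppq ∈ L(A).

ppppq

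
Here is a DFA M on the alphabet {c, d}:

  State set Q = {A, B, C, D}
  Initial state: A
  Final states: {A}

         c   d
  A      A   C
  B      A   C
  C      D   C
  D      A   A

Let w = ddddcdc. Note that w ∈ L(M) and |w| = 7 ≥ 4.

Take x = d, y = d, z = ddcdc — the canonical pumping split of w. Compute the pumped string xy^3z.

xy^3z = d·d·d·d·ddcdc = ddddddcdc.
Reading y = d takes M from C back to C, so after x·y·y·y the machine is still in C, and z then leads to the accepting state A. Hence ddddddcdc ∈ L(M).

ddddddcdc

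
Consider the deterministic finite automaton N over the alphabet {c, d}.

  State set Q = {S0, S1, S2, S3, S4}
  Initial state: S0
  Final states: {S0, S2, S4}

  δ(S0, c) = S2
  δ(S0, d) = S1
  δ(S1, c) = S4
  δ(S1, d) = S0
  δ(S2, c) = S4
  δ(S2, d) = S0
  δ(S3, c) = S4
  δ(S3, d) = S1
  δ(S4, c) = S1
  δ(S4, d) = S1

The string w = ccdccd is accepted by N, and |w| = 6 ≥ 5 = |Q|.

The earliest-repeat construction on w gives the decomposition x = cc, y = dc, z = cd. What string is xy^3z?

xy^3z = cc·dc·dc·dc·cd = ccdcdcdccd.
Reading y = dc takes N from S4 back to S4, so after x·y·y·y the machine is still in S4, and z then leads to the accepting state S0. Hence ccdcdcdccd ∈ L(N).

ccdcdcdccd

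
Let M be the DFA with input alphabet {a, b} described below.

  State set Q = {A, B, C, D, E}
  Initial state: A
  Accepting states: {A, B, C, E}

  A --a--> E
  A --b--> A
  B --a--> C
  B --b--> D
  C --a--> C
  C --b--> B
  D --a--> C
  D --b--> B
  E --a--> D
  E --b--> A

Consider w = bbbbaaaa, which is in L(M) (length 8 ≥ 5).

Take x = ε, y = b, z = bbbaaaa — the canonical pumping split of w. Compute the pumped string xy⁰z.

xy⁰z = xz = ε·bbbaaaa = bbbaaaa.
Reading y = b takes M from A back to A, so after x the machine is still in A, and z then leads to the accepting state C. Hence bbbaaaa ∈ L(M).

bbbaaaa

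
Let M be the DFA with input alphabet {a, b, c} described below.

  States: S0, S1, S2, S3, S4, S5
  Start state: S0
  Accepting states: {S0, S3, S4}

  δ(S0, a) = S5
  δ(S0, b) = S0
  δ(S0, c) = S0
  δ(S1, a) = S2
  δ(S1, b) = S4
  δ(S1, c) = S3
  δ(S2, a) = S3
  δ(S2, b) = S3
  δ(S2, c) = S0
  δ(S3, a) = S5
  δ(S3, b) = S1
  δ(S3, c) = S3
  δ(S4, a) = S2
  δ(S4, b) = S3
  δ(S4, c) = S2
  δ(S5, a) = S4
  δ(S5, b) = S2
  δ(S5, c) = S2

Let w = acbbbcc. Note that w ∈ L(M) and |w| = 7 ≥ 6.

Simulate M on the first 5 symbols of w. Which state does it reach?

S4

State sequence: S0 -a-> S5 -c-> S2 -b-> S3 -b-> S1 -b-> S4

After reading 5 characters, M is in state S4.
(This kind of state-tracing is the core of the pumping-lemma construction: with 6 states, pigeonhole forces a repeat within the first 6 steps.)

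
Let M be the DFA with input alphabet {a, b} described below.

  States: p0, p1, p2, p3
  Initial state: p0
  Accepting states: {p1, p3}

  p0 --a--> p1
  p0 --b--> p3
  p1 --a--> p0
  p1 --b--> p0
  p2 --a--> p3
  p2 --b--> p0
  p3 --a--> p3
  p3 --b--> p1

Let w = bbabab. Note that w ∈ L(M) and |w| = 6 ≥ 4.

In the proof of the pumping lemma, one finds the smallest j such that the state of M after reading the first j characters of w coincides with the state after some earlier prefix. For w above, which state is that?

Run of M on w = b b a b a b:
  step 0: p0  (start)
  step 1: p3  (read b: p0→p3)
  step 2: p1  (read b: p3→p1)
  step 3: p0  (read a: p1→p0)   ← first repeat (p0 seen earlier)
  step 4: p3  (read b: p0→p3)
  step 5: p3  (read a: p3→p3)
  step 6: p1  (read b: p3→p1)

The earliest repeat is at step j = 3: M is in p0, which it already visited at step i = 0.
With |Q| = 4, pigeonhole forces a state repeat no later than step 4; the substring read between the first and second visits to that state can be pumped.

p0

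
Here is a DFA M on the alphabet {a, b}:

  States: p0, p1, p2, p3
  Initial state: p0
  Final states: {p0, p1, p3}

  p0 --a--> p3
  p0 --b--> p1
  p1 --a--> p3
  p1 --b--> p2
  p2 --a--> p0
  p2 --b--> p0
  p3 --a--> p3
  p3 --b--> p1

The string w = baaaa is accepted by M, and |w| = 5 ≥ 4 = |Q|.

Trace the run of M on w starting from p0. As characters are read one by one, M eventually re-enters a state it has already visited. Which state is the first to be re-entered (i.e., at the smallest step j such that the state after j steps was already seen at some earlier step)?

Run of M on w = b a a a a:
  step 0: p0  (start)
  step 1: p1  (read b: p0→p1)
  step 2: p3  (read a: p1→p3)
  step 3: p3  (read a: p3→p3)   ← first repeat (p3 seen earlier)
  step 4: p3  (read a: p3→p3)
  step 5: p3  (read a: p3→p3)

The earliest repeat is at step j = 3: M is in p3, which it already visited at step i = 2.
Since M has 4 states, any run of length ≥ 4 visits 4+1 states, so by pigeonhole some state repeats within the first 4 steps — that repeat gives the pumpable loop.

p3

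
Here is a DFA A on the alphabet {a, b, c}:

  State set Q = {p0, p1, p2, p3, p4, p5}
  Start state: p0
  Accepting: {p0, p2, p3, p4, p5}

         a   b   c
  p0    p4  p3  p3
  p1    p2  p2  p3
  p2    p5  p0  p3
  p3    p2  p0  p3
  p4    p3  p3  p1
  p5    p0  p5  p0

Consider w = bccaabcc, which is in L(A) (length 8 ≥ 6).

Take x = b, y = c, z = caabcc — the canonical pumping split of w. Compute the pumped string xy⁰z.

xy⁰z = xz = b·caabcc = bcaabcc.
Reading y = c takes A from p3 back to p3, so after x the machine is still in p3, and z then leads to the accepting state p3. Hence bcaabcc ∈ L(A).

bcaabcc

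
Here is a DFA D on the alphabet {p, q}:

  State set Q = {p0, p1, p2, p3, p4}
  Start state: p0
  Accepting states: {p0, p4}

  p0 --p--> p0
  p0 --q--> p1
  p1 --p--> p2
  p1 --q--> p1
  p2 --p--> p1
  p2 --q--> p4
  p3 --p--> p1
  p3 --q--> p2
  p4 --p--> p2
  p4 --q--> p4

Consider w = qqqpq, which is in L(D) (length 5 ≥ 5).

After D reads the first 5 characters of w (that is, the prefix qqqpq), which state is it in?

p4

Run of D on the first 5 characters of w = q q q p q:
  step 0: p0  (start)
  step 1: p1  (read q: p0→p1)
  step 2: p1  (read q: p1→p1)
  step 3: p1  (read q: p1→p1)
  step 4: p2  (read p: p1→p2)
  step 5: p4  (read q: p2→p4)

After reading 5 characters, D is in state p4.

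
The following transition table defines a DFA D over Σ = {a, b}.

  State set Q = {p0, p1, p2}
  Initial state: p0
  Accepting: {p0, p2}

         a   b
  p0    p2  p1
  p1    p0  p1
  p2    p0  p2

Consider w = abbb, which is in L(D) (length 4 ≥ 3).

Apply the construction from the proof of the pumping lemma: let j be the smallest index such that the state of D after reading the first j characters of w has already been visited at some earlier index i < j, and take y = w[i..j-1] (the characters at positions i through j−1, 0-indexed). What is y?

b

State sequence: p0 -a-> p2 -b-> p2 -b-> p2 -b-> p2
First repeat at step 2: p2 was already visited.

So i = 1, j = 2, giving x = w[0:1] = a, y = w[1:2] = b, z = w[2:4] = bb.
Check: |xy| = 2 ≤ 3 and |y| = 1 ≥ 1. Reading y takes D from p2 back to p2, so every xyⁱz is accepted.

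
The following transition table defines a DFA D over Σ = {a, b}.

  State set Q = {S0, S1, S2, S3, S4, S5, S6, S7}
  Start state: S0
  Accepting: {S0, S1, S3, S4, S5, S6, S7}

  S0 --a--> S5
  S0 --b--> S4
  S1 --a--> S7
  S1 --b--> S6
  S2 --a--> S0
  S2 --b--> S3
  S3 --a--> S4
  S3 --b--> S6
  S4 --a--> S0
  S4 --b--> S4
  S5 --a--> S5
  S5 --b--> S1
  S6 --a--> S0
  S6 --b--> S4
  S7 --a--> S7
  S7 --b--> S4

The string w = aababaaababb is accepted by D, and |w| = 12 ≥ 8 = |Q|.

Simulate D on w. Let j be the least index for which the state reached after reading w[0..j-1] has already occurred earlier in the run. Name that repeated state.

S5

Run of D on w = a a b a b a a a b a b b:
  step 0: S0  (start)
  step 1: S5  (read a: S0→S5)
  step 2: S5  (read a: S5→S5)   ← first repeat (S5 seen earlier)
  step 3: S1  (read b: S5→S1)
  step 4: S7  (read a: S1→S7)
  step 5: S4  (read b: S7→S4)
  step 6: S0  (read a: S4→S0)
  step 7: S5  (read a: S0→S5)
  step 8: S5  (read a: S5→S5)
  step 9: S1  (read b: S5→S1)
  step 10: S7  (read a: S1→S7)
  step 11: S4  (read b: S7→S4)
  step 12: S4  (read b: S4→S4)

The earliest repeat is at step j = 2: D is in S5, which it already visited at step i = 1.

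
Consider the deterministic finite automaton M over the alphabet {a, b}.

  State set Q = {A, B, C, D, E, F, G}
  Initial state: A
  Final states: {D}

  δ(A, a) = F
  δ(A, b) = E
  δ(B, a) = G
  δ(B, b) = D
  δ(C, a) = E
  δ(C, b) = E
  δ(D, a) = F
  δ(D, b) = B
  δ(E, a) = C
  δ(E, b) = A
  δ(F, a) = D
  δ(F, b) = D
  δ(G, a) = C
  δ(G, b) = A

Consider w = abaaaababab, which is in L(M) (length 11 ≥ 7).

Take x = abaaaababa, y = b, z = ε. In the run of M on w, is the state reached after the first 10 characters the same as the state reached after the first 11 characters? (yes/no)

State sequence: A -a-> F -b-> D -a-> F -a-> D -a-> F -a-> D -b-> B -a-> G -b-> A -a-> F -b-> D

After x (step 10): F. After xy (step 11): D.
They differ (F ≠ D), so y is not a cycle from the state after x; this split is not the one the pumping-lemma construction produces, and pumping y need not keep the string in L(M).

no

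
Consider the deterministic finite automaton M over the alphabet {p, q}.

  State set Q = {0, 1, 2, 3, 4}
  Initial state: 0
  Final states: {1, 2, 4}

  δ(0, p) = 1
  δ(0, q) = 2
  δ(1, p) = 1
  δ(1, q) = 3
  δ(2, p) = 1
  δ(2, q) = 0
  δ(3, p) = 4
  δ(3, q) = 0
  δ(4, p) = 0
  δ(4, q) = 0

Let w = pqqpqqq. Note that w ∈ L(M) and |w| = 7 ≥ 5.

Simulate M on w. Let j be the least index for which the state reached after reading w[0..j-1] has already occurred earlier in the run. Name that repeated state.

Run of M on w = p q q p q q q:
  step 0: 0  (start)
  step 1: 1  (read p: 0→1)
  step 2: 3  (read q: 1→3)
  step 3: 0  (read q: 3→0)   ← first repeat (0 seen earlier)
  step 4: 1  (read p: 0→1)
  step 5: 3  (read q: 1→3)
  step 6: 0  (read q: 3→0)
  step 7: 2  (read q: 0→2)

The earliest repeat is at step j = 3: M is in 0, which it already visited at step i = 0.

0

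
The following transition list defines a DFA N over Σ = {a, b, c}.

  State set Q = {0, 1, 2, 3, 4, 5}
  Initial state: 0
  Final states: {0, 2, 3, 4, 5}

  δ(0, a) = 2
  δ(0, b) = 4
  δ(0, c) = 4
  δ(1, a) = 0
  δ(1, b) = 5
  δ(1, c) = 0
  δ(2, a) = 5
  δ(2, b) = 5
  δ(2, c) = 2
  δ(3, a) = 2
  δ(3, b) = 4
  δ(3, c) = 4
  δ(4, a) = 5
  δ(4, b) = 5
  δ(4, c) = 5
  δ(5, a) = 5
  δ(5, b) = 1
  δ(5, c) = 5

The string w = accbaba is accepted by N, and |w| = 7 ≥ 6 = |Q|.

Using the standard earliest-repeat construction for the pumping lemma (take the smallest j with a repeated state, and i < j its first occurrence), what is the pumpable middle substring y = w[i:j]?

Run of N on w = a c c b a b a:
  step 0: 0  (start)
  step 1: 2  (read a: 0→2)
  step 2: 2  (read c: 2→2)   ← first repeat (2 seen earlier)
  step 3: 2  (read c: 2→2)
  step 4: 5  (read b: 2→5)
  step 5: 5  (read a: 5→5)
  step 6: 1  (read b: 5→1)
  step 7: 0  (read a: 1→0)

So i = 1, j = 2, giving x = w[0:1] = a, y = w[1:2] = c, z = w[2:7] = cbaba.
Check: |xy| = 2 ≤ 6 and |y| = 1 ≥ 1. Reading y takes N from 2 back to 2, so every xyⁱz is accepted.

c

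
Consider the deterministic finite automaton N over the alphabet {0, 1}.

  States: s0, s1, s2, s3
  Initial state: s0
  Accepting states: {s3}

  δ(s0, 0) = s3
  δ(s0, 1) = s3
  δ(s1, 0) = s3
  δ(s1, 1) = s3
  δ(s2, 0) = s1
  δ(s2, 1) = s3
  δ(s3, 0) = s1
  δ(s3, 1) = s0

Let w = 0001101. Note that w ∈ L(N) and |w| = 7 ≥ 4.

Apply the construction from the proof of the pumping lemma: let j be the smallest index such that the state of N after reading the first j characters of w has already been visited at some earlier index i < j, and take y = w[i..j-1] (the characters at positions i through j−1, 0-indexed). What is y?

00

State sequence: s0 -0-> s3 -0-> s1 -0-> s3 -1-> s0 -1-> s3 -0-> s1 -1-> s3
First repeat at step 3: s3 was already visited.

So i = 1, j = 3, giving x = w[0:1] = 0, y = w[1:3] = 00, z = w[3:7] = 1101.
Check: |xy| = 3 ≤ 4 and |y| = 2 ≥ 1. Reading y takes N from s3 back to s3, so every xyⁱz is accepted.
Pumping length from the standard proof: p = 4 (the number of states). The repeated state found above gives |xy| = j ≤ 4 and |y| = j − i ≥ 1.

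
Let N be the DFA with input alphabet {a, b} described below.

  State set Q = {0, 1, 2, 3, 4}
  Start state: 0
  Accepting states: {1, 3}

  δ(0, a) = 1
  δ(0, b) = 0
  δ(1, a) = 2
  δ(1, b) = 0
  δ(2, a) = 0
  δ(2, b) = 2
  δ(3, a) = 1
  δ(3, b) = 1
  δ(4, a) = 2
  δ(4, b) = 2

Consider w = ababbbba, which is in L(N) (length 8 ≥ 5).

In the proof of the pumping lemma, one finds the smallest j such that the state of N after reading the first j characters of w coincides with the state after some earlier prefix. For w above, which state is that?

0

Run of N on w = a b a b b b b a:
  step 0: 0  (start)
  step 1: 1  (read a: 0→1)
  step 2: 0  (read b: 1→0)   ← first repeat (0 seen earlier)
  step 3: 1  (read a: 0→1)
  step 4: 0  (read b: 1→0)
  step 5: 0  (read b: 0→0)
  step 6: 0  (read b: 0→0)
  step 7: 0  (read b: 0→0)
  step 8: 1  (read a: 0→1)

The earliest repeat is at step j = 2: N is in 0, which it already visited at step i = 0.
The DFA has 5 states, so the proof of the pumping lemma guarantees a repeated state among the first 5+1 visited; the segment between the two visits is the pumpable y.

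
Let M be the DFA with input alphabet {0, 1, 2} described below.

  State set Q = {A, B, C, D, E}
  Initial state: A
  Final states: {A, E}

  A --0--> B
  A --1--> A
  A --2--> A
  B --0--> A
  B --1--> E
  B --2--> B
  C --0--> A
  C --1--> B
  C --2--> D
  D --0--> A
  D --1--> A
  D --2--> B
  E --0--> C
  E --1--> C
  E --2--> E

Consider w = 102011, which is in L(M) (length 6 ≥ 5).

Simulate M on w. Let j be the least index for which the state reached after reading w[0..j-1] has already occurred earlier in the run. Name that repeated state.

A

State sequence: A -1-> A -0-> B -2-> B -0-> A -1-> A -1-> A
First repeat at step 1: A was already visited.

The earliest repeat is at step j = 1: M is in A, which it already visited at step i = 0.
With |Q| = 5, pigeonhole forces a state repeat no later than step 5; the substring read between the first and second visits to that state can be pumped.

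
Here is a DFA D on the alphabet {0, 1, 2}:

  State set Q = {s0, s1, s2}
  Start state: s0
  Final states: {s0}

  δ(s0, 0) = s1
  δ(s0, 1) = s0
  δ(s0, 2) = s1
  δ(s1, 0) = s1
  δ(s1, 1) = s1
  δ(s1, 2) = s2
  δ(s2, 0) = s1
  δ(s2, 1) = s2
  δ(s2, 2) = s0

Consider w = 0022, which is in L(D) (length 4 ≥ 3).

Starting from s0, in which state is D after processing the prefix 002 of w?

s2

Run of D on the first 3 characters of w = 0 0 2:
  step 0: s0  (start)
  step 1: s1  (read 0: s0→s1)
  step 2: s1  (read 0: s1→s1)
  step 3: s2  (read 2: s1→s2)

After reading 3 characters, D is in state s2.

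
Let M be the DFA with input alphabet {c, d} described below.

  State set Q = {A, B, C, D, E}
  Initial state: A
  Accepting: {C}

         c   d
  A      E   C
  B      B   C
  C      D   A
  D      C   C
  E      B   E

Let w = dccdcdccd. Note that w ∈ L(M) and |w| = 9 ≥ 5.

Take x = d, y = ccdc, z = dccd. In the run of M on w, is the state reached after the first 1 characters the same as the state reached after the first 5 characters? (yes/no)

State sequence: A -d-> C -c-> D -c-> C -d-> A -c-> E

After x (step 1): C. After xy (step 5): E.
They differ (C ≠ E), so y is not a cycle from the state after x; this split is not the one the pumping-lemma construction produces, and pumping y need not keep the string in L(M).

no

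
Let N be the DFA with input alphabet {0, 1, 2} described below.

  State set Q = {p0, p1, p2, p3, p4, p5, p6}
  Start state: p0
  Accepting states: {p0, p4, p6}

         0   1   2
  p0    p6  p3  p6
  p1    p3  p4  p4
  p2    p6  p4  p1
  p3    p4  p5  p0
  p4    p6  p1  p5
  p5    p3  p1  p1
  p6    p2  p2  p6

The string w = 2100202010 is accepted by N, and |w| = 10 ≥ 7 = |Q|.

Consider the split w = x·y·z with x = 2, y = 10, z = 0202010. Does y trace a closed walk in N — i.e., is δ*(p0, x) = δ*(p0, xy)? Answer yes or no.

Run of N on the first 3 characters of w = 2 1 0:
  step 0: p0  (start)
  step 1: p6  (read 2: p0→p6)
  step 2: p2  (read 1: p6→p2)
  step 3: p6  (read 0: p2→p6)

After x (step 1): p6. After xy (step 3): p6.
They match, so y = 10 drives N around a cycle from p6 back to itself; pumping y any number of times keeps N in p6 before reading z, and xyⁱz ∈ L(N) for every i ≥ 0.

yes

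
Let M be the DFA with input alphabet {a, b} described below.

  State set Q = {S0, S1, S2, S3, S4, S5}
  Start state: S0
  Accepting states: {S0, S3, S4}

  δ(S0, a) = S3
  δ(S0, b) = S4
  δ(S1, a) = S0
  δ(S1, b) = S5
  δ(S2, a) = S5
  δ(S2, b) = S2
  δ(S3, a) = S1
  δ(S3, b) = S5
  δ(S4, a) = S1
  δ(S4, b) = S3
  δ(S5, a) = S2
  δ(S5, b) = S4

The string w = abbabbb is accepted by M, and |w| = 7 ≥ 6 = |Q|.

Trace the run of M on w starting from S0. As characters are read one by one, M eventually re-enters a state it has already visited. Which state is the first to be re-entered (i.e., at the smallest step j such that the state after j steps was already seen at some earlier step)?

Run of M on w = a b b a b b b:
  step 0: S0  (start)
  step 1: S3  (read a: S0→S3)
  step 2: S5  (read b: S3→S5)
  step 3: S4  (read b: S5→S4)
  step 4: S1  (read a: S4→S1)
  step 5: S5  (read b: S1→S5)   ← first repeat (S5 seen earlier)
  step 6: S4  (read b: S5→S4)
  step 7: S3  (read b: S4→S3)

The earliest repeat is at step j = 5: M is in S5, which it already visited at step i = 2.
The DFA has 6 states, so the proof of the pumping lemma guarantees a repeated state among the first 6+1 visited; the segment between the two visits is the pumpable y.

S5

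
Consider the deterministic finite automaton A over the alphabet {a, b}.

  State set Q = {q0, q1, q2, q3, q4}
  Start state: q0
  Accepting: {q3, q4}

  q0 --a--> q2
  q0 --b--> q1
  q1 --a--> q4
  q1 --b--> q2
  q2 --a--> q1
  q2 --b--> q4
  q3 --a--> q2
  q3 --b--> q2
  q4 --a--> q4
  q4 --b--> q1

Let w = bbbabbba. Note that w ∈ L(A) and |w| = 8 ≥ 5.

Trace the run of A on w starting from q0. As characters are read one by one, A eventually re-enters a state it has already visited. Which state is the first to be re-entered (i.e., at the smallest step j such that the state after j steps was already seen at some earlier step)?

q4

Run of A on w = b b b a b b b a:
  step 0: q0  (start)
  step 1: q1  (read b: q0→q1)
  step 2: q2  (read b: q1→q2)
  step 3: q4  (read b: q2→q4)
  step 4: q4  (read a: q4→q4)   ← first repeat (q4 seen earlier)
  step 5: q1  (read b: q4→q1)
  step 6: q2  (read b: q1→q2)
  step 7: q4  (read b: q2→q4)
  step 8: q4  (read a: q4→q4)

The earliest repeat is at step j = 4: A is in q4, which it already visited at step i = 3.
Pumping length from the standard proof: p = 5 (the number of states). The repeated state found above gives |xy| = j ≤ 5 and |y| = j − i ≥ 1.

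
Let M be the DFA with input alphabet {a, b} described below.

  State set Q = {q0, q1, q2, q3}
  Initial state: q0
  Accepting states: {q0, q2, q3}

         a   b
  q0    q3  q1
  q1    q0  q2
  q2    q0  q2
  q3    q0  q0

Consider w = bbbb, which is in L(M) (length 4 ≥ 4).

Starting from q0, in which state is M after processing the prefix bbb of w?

Run of M on the first 3 characters of w = b b b:
  step 0: q0  (start)
  step 1: q1  (read b: q0→q1)
  step 2: q2  (read b: q1→q2)
  step 3: q2  (read b: q2→q2)

After reading 3 characters, M is in state q2.

q2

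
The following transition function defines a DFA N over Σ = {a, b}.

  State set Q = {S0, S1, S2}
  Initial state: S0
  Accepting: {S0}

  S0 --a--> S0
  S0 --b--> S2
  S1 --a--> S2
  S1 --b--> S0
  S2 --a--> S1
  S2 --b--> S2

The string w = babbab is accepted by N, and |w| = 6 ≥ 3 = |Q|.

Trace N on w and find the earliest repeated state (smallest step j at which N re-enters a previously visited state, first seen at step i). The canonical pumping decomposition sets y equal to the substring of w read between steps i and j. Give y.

bab

Run of N on w = b a b b a b:
  step 0: S0  (start)
  step 1: S2  (read b: S0→S2)
  step 2: S1  (read a: S2→S1)
  step 3: S0  (read b: S1→S0)   ← first repeat (S0 seen earlier)
  step 4: S2  (read b: S0→S2)
  step 5: S1  (read a: S2→S1)
  step 6: S0  (read b: S1→S0)

So i = 0, j = 3, giving x = w[0:0] = ε, y = w[0:3] = bab, z = w[3:6] = bab.
Check: |xy| = 3 ≤ 3 and |y| = 3 ≥ 1. Reading y takes N from S0 back to S0, so every xyⁱz is accepted.
Since N has 3 states, any run of length ≥ 3 visits 3+1 states, so by pigeonhole some state repeats within the first 3 steps — that repeat gives the pumpable loop.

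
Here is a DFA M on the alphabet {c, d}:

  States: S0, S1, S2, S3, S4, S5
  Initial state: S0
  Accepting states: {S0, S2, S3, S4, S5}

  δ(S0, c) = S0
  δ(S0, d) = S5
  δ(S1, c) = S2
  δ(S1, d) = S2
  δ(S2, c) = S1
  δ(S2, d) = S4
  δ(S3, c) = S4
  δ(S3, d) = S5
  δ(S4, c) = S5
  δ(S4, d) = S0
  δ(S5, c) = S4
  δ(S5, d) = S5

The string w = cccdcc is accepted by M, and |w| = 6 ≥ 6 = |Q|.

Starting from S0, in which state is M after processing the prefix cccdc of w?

State sequence: S0 -c-> S0 -c-> S0 -c-> S0 -d-> S5 -c-> S4

After reading 5 characters, M is in state S4.

S4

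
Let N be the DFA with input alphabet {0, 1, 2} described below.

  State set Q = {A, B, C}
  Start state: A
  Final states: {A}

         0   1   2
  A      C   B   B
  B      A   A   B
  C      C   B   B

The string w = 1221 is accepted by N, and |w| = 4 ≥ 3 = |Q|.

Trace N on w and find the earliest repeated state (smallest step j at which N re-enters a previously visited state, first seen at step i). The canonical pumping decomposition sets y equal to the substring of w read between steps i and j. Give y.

2

Run of N on w = 1 2 2 1:
  step 0: A  (start)
  step 1: B  (read 1: A→B)
  step 2: B  (read 2: B→B)   ← first repeat (B seen earlier)
  step 3: B  (read 2: B→B)
  step 4: A  (read 1: B→A)

So i = 1, j = 2, giving x = w[0:1] = 1, y = w[1:2] = 2, z = w[2:4] = 21.
Check: |xy| = 2 ≤ 3 and |y| = 1 ≥ 1. Reading y takes N from B back to B, so every xyⁱz is accepted.
The DFA has 3 states, so the proof of the pumping lemma guarantees a repeated state among the first 3+1 visited; the segment between the two visits is the pumpable y.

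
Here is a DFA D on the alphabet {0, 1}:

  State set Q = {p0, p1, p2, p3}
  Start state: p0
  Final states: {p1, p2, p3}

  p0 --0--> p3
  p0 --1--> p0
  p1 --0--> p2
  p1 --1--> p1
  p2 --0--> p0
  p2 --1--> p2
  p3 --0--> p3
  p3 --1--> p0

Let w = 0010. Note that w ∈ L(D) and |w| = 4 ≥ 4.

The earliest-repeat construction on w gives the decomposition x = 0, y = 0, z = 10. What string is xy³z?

xy^3z = 0·0·0·0·10 = 000010.
Reading y = 0 takes D from p3 back to p3, so after x·y·y·y the machine is still in p3, and z then leads to the accepting state p3. Hence 000010 ∈ L(D).

000010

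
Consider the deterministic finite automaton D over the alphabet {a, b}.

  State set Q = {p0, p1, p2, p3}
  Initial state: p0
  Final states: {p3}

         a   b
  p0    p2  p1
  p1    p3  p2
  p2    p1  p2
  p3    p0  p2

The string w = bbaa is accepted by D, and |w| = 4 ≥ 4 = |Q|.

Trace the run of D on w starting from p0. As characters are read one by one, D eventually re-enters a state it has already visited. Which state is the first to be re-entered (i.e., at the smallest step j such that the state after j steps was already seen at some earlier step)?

p1

Run of D on w = b b a a:
  step 0: p0  (start)
  step 1: p1  (read b: p0→p1)
  step 2: p2  (read b: p1→p2)
  step 3: p1  (read a: p2→p1)   ← first repeat (p1 seen earlier)
  step 4: p3  (read a: p1→p3)

The earliest repeat is at step j = 3: D is in p1, which it already visited at step i = 1.
The DFA has 4 states, so the proof of the pumping lemma guarantees a repeated state among the first 4+1 visited; the segment between the two visits is the pumpable y.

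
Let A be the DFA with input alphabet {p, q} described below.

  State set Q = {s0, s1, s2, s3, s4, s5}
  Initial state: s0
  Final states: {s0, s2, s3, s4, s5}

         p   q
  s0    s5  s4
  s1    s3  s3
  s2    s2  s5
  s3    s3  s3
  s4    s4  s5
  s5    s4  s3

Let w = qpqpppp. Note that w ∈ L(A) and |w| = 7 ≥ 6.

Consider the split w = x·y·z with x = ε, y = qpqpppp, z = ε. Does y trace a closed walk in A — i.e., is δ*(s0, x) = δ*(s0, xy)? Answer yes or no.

Run of A on the first 7 characters of w = q p q p p p p:
  step 0: s0  (start)
  step 1: s4  (read q: s0→s4)
  step 2: s4  (read p: s4→s4)
  step 3: s5  (read q: s4→s5)
  step 4: s4  (read p: s5→s4)
  step 5: s4  (read p: s4→s4)
  step 6: s4  (read p: s4→s4)
  step 7: s4  (read p: s4→s4)

After x (step 0): s0. After xy (step 7): s4.
They differ (s0 ≠ s4), so y is not a cycle from the state after x; this split is not the one the pumping-lemma construction produces, and pumping y need not keep the string in L(A).

no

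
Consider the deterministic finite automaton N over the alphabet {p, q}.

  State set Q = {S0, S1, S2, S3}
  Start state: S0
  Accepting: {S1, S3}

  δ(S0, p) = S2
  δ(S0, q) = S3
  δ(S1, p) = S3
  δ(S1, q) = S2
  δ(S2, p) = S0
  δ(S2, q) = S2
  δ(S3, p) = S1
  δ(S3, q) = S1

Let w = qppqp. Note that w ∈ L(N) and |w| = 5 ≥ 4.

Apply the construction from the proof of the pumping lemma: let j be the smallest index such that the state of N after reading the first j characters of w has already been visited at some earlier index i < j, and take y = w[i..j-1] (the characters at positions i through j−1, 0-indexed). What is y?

pp

Run of N on w = q p p q p:
  step 0: S0  (start)
  step 1: S3  (read q: S0→S3)
  step 2: S1  (read p: S3→S1)
  step 3: S3  (read p: S1→S3)   ← first repeat (S3 seen earlier)
  step 4: S1  (read q: S3→S1)
  step 5: S3  (read p: S1→S3)

So i = 1, j = 3, giving x = w[0:1] = q, y = w[1:3] = pp, z = w[3:5] = qp.
Check: |xy| = 3 ≤ 4 and |y| = 2 ≥ 1. Reading y takes N from S3 back to S3, so every xyⁱz is accepted.
The DFA has 4 states, so the proof of the pumping lemma guarantees a repeated state among the first 4+1 visited; the segment between the two visits is the pumpable y.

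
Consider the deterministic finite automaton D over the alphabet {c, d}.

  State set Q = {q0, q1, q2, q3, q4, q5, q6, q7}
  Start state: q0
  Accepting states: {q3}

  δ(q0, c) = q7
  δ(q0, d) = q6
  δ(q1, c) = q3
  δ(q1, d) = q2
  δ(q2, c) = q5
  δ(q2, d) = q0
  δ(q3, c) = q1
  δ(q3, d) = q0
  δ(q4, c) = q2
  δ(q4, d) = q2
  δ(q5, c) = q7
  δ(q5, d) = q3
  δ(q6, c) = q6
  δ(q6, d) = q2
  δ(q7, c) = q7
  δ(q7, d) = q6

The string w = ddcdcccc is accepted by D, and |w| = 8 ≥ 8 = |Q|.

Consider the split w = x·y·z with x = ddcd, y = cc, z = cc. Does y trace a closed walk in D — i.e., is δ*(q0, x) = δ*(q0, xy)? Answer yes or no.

yes

Run of D on the first 6 characters of w = d d c d c c:
  step 0: q0  (start)
  step 1: q6  (read d: q0→q6)
  step 2: q2  (read d: q6→q2)
  step 3: q5  (read c: q2→q5)
  step 4: q3  (read d: q5→q3)
  step 5: q1  (read c: q3→q1)
  step 6: q3  (read c: q1→q3)

After x (step 4): q3. After xy (step 6): q3.
They match, so y = cc drives D around a cycle from q3 back to itself; pumping y any number of times keeps D in q3 before reading z, and xyⁱz ∈ L(D) for every i ≥ 0.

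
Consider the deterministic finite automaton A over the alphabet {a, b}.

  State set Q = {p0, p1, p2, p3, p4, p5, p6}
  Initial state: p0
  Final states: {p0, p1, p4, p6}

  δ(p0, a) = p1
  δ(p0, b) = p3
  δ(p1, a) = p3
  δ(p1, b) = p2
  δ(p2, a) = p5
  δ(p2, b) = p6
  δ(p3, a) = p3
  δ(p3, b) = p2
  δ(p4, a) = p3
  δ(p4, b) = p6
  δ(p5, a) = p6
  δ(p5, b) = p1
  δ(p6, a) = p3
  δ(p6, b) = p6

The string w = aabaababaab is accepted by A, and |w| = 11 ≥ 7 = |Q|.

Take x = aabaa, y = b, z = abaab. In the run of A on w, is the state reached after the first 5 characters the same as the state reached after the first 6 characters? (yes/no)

State sequence: p0 -a-> p1 -a-> p3 -b-> p2 -a-> p5 -a-> p6 -b-> p6

After x (step 5): p6. After xy (step 6): p6.
They match, so y = b drives A around a cycle from p6 back to itself; pumping y any number of times keeps A in p6 before reading z, and xyⁱz ∈ L(A) for every i ≥ 0.

yes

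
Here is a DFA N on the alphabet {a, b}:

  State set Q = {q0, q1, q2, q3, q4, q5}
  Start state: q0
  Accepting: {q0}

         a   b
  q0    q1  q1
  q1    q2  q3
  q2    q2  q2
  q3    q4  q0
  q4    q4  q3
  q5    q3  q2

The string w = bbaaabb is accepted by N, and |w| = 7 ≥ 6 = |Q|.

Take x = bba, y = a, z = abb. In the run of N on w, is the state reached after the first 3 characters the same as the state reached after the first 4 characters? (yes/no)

Run of N on the first 4 characters of w = b b a a:
  step 0: q0  (start)
  step 1: q1  (read b: q0→q1)
  step 2: q3  (read b: q1→q3)
  step 3: q4  (read a: q3→q4)
  step 4: q4  (read a: q4→q4)

After x (step 3): q4. After xy (step 4): q4.
They match, so y = a drives N around a cycle from q4 back to itself; pumping y any number of times keeps N in q4 before reading z, and xyⁱz ∈ L(N) for every i ≥ 0.

yes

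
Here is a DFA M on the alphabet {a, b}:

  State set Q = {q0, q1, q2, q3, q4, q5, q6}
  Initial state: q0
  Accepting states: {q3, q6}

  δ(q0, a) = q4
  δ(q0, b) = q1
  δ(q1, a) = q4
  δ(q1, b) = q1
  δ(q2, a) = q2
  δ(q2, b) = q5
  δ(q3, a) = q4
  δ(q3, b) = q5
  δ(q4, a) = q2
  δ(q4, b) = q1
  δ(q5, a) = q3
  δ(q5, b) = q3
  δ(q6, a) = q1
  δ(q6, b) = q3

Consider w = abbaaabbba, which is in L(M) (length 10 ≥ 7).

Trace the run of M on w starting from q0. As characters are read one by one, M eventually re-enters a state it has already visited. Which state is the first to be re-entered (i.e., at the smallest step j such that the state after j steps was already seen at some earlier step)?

Run of M on w = a b b a a a b b b a:
  step 0: q0  (start)
  step 1: q4  (read a: q0→q4)
  step 2: q1  (read b: q4→q1)
  step 3: q1  (read b: q1→q1)   ← first repeat (q1 seen earlier)
  step 4: q4  (read a: q1→q4)
  step 5: q2  (read a: q4→q2)
  step 6: q2  (read a: q2→q2)
  step 7: q5  (read b: q2→q5)
  step 8: q3  (read b: q5→q3)
  step 9: q5  (read b: q3→q5)
  step 10: q3  (read a: q5→q3)

The earliest repeat is at step j = 3: M is in q1, which it already visited at step i = 2.
Since M has 7 states, any run of length ≥ 7 visits 7+1 states, so by pigeonhole some state repeats within the first 7 steps — that repeat gives the pumpable loop.

q1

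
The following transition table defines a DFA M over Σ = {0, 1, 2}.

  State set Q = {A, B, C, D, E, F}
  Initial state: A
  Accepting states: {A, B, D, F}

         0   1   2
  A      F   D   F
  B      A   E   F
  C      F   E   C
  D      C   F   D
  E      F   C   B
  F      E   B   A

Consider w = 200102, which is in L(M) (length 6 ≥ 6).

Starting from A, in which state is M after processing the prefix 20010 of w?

Run of M on the first 5 characters of w = 2 0 0 1 0:
  step 0: A  (start)
  step 1: F  (read 2: A→F)
  step 2: E  (read 0: F→E)
  step 3: F  (read 0: E→F)
  step 4: B  (read 1: F→B)
  step 5: A  (read 0: B→A)

After reading 5 characters, M is in state A.
(This kind of state-tracing is the core of the pumping-lemma construction: with 6 states, pigeonhole forces a repeat within the first 6 steps.)

A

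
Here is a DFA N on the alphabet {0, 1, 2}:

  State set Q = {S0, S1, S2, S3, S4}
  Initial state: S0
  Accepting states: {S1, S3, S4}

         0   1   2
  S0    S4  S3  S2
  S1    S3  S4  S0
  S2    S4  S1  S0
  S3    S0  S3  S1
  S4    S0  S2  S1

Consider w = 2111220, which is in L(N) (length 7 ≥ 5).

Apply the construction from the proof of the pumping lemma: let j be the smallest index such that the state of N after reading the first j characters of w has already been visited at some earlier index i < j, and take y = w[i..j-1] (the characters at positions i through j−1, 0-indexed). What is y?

111

Run of N on w = 2 1 1 1 2 2 0:
  step 0: S0  (start)
  step 1: S2  (read 2: S0→S2)
  step 2: S1  (read 1: S2→S1)
  step 3: S4  (read 1: S1→S4)
  step 4: S2  (read 1: S4→S2)   ← first repeat (S2 seen earlier)
  step 5: S0  (read 2: S2→S0)
  step 6: S2  (read 2: S0→S2)
  step 7: S4  (read 0: S2→S4)

So i = 1, j = 4, giving x = w[0:1] = 2, y = w[1:4] = 111, z = w[4:7] = 220.
Check: |xy| = 4 ≤ 5 and |y| = 3 ≥ 1. Reading y takes N from S2 back to S2, so every xyⁱz is accepted.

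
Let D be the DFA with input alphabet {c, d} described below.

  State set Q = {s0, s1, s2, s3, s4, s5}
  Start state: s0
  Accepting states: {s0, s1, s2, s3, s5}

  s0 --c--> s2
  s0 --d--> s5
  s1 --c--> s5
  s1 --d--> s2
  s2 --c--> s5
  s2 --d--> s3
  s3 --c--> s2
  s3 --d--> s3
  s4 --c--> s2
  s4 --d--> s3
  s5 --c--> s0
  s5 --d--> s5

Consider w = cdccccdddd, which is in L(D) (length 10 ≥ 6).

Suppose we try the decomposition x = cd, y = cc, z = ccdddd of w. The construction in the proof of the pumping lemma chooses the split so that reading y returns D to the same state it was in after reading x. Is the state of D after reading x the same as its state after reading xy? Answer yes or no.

no

Run of D on the first 4 characters of w = c d c c:
  step 0: s0  (start)
  step 1: s2  (read c: s0→s2)
  step 2: s3  (read d: s2→s3)
  step 3: s2  (read c: s3→s2)
  step 4: s5  (read c: s2→s5)

After x (step 2): s3. After xy (step 4): s5.
They differ (s3 ≠ s5), so y is not a cycle from the state after x; this split is not the one the pumping-lemma construction produces, and pumping y need not keep the string in L(D).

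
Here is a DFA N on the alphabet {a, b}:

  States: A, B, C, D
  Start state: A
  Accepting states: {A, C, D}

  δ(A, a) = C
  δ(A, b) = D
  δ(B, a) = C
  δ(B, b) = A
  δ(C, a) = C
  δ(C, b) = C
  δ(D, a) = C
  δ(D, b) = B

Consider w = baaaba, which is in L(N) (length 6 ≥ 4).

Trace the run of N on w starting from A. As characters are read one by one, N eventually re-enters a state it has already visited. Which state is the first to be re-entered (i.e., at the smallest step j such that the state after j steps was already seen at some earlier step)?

C

Run of N on w = b a a a b a:
  step 0: A  (start)
  step 1: D  (read b: A→D)
  step 2: C  (read a: D→C)
  step 3: C  (read a: C→C)   ← first repeat (C seen earlier)
  step 4: C  (read a: C→C)
  step 5: C  (read b: C→C)
  step 6: C  (read a: C→C)

The earliest repeat is at step j = 3: N is in C, which it already visited at step i = 2.
Pumping length from the standard proof: p = 4 (the number of states). The repeated state found above gives |xy| = j ≤ 4 and |y| = j − i ≥ 1.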